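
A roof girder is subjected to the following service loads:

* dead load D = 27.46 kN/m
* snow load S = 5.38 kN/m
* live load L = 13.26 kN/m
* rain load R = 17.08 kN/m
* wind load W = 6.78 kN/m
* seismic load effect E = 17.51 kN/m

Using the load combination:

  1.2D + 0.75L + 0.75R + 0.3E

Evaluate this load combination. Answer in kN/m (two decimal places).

1.2(27.46) + 0.75(13.26) + 0.75(17.08) + 0.3(17.51) = 32.95 + 9.95 + 12.81 + 5.25 = 60.96
w_u = 60.96 kN/m.

60.96 kN/m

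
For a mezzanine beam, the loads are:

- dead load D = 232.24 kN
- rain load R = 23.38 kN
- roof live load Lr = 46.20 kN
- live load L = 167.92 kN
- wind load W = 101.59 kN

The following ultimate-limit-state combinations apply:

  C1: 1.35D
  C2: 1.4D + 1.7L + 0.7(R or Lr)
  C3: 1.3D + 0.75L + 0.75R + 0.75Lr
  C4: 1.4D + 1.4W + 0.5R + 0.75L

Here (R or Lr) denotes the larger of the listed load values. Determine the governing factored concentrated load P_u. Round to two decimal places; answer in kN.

(R or Lr) → Lr = 46.20 kN.
C1: 1.35(232.24) = 313.52
C2: 1.4(232.24) + 1.7(167.92) + 0.7(46.20) = 325.14 + 285.46 + 32.34 = 642.94
C3: 1.3(232.24) + 0.75(167.92) + 0.75(23.38) + 0.75(46.20) = 301.91 + 125.94 + 17.54 + 34.65 = 480.04
C4: 1.4(232.24) + 1.4(101.59) + 0.5(23.38) + 0.75(167.92) = 604.99
The controlling combination is 2, giving 642.94 kN.

642.94 kN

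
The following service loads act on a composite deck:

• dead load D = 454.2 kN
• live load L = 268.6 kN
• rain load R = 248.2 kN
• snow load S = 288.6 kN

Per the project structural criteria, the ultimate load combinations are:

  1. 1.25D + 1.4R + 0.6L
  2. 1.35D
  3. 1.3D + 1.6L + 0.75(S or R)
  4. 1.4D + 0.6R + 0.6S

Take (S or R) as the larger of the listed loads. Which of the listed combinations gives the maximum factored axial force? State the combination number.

(S or R) → S = 288.6 kN.
1. 1.25(454.2) + 1.4(248.2) + 0.6(268.6) = 1076.4
2. 1.35(454.2) = 613.2
3. 1.3(454.2) + 1.6(268.6) + 0.75(288.6) = 1236.7
4. 1.4(454.2) + 0.6(248.2) + 0.6(288.6) = 635.9 + 148.9 + 173.2 = 958.0
The largest value is 1236.7 kN from combination 3.

Combination 3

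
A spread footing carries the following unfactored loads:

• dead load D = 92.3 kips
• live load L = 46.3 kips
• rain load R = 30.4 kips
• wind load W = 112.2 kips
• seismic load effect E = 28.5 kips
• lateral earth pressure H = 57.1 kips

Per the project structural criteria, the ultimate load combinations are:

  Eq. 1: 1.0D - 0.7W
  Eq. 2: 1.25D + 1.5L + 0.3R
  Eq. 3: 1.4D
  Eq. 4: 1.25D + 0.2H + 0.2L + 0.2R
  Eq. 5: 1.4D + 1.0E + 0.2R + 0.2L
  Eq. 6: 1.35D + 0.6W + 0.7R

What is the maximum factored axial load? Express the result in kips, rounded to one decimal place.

Eq. 1: 1.0(92.3) - 0.7(112.2) = 92.3 - 78.5 = 13.8
Eq. 2: 1.25(92.3) + 1.5(46.3) + 0.3(30.4) = 193.9
Eq. 3: 1.4(92.3) = 129.2
Eq. 4: 1.25(92.3) + 0.2(57.1) + 0.2(46.3) + 0.2(30.4) = 142.1
Eq. 5: 1.4(92.3) + 1.0(28.5) + 0.2(30.4) + 0.2(46.3) = 129.2 + 28.5 + 6.1 + 9.3 = 173.1
Eq. 6: 1.35(92.3) + 0.6(112.2) + 0.7(30.4) = 124.6 + 67.3 + 21.3 = 213.2
Maximum is from combination 6.

213.2 kips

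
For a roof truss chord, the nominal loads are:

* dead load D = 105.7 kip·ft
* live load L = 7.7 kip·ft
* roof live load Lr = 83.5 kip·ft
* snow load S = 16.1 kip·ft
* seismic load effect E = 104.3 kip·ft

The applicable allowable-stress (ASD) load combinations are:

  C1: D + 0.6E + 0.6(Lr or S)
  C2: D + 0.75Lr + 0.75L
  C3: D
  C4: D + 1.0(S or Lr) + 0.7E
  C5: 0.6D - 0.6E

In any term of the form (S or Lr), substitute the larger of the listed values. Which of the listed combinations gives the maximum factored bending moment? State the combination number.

Combination 4

(Lr or S) → Lr = 83.5 kip·ft; (S or Lr) → Lr = 83.5 kip·ft.
C1: 1.0(105.7) + 0.6(104.3) + 0.6(83.5) = 218.38
C2: 1.0(105.7) + 0.75(83.5) + 0.75(7.7) = 174.10
C3: 1.0(105.7) = 105.70
C4: 1.0(105.7) + 1.0(83.5) + 0.7(104.3) = 262.21
C5: 0.6(105.7) - 0.6(104.3) = 0.84
The largest value is 262.21 kip·ft from combination 4.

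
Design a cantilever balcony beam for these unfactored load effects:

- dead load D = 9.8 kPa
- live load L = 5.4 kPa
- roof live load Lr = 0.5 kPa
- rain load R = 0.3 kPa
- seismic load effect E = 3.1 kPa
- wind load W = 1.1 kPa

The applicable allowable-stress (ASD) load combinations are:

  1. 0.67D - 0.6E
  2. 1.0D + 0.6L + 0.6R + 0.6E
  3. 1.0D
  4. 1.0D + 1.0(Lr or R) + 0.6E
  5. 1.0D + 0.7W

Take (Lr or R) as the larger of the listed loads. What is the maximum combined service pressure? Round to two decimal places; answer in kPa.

(Lr or R) → Lr = 0.5 kPa.
1. 0.67(9.8) - 0.6(3.1) = 4.71
2. 1.0(9.8) + 0.6(5.4) + 0.6(0.3) + 0.6(3.1) = 15.08
3. 1.0(9.8) = 9.80
4. 1.0(9.8) + 1.0(0.5) + 0.6(3.1) = 12.16
5. 1.0(9.8) + 0.7(1.1) = 10.57
The controlling combination is 2, giving 15.08 kPa.

15.08 kPa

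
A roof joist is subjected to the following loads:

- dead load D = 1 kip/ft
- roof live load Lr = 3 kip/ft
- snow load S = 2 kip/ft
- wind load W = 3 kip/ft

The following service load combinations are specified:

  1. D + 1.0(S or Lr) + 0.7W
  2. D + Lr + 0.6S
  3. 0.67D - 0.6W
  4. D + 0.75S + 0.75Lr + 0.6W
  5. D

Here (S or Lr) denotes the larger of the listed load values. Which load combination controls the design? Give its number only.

(S or Lr) → Lr = 3 kip/ft.
1. 1.0(1) + 1.0(3) + 0.7(3) = 6.10
2. 1.0(1) + 1.0(3) + 0.6(2) = 5.20
3. 0.67(1) - 0.6(3) = -1.13
4. 1.0(1) + 0.75(2) + 0.75(3) + 0.6(3) = 6.55
5. 1.0(1) = 1.00
The largest value is 6.55 kip/ft from combination 4.

Combination 4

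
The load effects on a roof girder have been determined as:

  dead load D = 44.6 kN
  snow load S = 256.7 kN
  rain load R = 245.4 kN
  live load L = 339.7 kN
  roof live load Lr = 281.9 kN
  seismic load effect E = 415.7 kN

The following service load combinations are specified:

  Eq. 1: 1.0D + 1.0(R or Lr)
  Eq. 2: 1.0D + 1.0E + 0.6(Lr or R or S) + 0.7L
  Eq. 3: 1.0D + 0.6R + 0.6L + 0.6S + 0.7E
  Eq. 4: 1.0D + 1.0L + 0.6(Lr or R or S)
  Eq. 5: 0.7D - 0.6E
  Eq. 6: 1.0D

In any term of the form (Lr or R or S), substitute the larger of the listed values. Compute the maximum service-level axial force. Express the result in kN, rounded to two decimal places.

867.23 kN

(R or Lr) → Lr = 281.9 kN; (Lr or R or S) → Lr = 281.9 kN.
Eq. 1: 1.0(44.6) + 1.0(281.9) = 326.50
Eq. 2: 1.0(44.6) + 1.0(415.7) + 0.6(281.9) + 0.7(339.7) = 867.23
Eq. 3: 1.0(44.6) + 0.6(245.4) + 0.6(339.7) + 0.6(256.7) + 0.7(415.7) = 840.67
Eq. 4: 1.0(44.6) + 1.0(339.7) + 0.6(281.9) = 553.44
Eq. 5: 0.7(44.6) - 0.6(415.7) = -218.20
Eq. 6: 1.0(44.6) = 44.60
Maximum is from combination 2.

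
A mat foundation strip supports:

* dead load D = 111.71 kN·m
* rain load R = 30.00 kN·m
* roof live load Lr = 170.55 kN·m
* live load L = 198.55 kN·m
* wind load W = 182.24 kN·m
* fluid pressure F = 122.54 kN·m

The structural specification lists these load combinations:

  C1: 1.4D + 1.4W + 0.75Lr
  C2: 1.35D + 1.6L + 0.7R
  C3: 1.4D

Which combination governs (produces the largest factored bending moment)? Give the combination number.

C1: 1.4(111.71) + 1.4(182.24) + 0.75(170.55) = 539.44
C2: 1.35(111.71) + 1.6(198.55) + 0.7(30.00) = 489.49
C3: 1.4(111.71) = 156.39
The largest value is 539.44 kN·m from combination 1.

Combination 1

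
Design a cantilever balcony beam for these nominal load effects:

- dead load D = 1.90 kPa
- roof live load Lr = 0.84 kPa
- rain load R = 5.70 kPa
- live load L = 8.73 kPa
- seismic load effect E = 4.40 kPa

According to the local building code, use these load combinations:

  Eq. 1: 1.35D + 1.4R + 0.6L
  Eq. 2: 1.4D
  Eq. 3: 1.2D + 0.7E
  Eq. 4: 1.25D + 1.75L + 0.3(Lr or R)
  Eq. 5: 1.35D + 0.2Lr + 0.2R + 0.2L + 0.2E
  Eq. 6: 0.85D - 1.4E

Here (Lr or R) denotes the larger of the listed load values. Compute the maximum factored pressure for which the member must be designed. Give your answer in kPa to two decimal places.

19.36 kPa

(Lr or R) → R = 5.70 kPa.
Eq. 1: 1.35(1.90) + 1.4(5.70) + 0.6(8.73) = 15.78
Eq. 2: 1.4(1.90) = 2.66
Eq. 3: 1.2(1.90) + 0.7(4.40) = 5.36
Eq. 4: 1.25(1.90) + 1.75(8.73) + 0.3(5.70) = 19.36
Eq. 5: 1.35(1.90) + 0.2(0.84) + 0.2(5.70) + 0.2(8.73) + 0.2(4.40) = 6.50
Eq. 6: 0.85(1.90) - 1.4(4.40) = -4.55
Maximum is from combination 4.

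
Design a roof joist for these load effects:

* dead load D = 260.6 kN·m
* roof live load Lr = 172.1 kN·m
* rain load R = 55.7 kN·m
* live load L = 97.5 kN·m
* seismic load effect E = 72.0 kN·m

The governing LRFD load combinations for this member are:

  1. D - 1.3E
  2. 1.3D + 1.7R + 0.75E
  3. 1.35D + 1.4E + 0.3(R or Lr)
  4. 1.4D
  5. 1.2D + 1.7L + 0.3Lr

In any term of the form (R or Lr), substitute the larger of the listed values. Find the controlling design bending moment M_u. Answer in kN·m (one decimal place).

530.1 kN·m

(R or Lr) → Lr = 172.1 kN·m.
1. 1.0(260.6) - 1.3(72.0) = 260.6 - 93.6 = 167.0
2. 1.3(260.6) + 1.7(55.7) + 0.75(72.0) = 338.8 + 94.7 + 54.0 = 487.5
3. 1.35(260.6) + 1.4(72.0) + 0.3(172.1) = 351.8 + 100.8 + 51.6 = 504.2
4. 1.4(260.6) = 364.8
5. 1.2(260.6) + 1.7(97.5) + 0.3(172.1) = 312.7 + 165.8 + 51.6 = 530.1
Combination 5 governs: M_u = 530.1 kN·m.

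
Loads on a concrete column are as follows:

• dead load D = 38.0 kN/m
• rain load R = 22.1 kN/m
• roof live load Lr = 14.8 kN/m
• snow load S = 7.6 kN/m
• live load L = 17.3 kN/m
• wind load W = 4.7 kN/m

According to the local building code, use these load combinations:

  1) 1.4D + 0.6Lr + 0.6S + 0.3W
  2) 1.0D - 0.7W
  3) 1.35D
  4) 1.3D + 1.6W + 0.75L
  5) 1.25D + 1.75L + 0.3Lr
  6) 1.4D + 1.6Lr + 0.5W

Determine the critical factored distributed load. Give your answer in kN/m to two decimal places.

82.22 kN/m

1) 1.4(38.0) + 0.6(14.8) + 0.6(7.6) + 0.3(4.7) = 53.20 + 8.88 + 4.56 + 1.41 = 68.05
2) 1.0(38.0) - 0.7(4.7) = 38.00 - 3.29 = 34.71
3) 1.35(38.0) = 51.30
4) 1.3(38.0) + 1.6(4.7) + 0.75(17.3) = 49.40 + 7.52 + 12.98 = 69.90
5) 1.25(38.0) + 1.75(17.3) + 0.3(14.8) = 47.50 + 30.28 + 4.44 = 82.22
6) 1.4(38.0) + 1.6(14.8) + 0.5(4.7) = 53.20 + 23.68 + 2.35 = 79.23
The controlling combination is 5, giving 82.22 kN/m.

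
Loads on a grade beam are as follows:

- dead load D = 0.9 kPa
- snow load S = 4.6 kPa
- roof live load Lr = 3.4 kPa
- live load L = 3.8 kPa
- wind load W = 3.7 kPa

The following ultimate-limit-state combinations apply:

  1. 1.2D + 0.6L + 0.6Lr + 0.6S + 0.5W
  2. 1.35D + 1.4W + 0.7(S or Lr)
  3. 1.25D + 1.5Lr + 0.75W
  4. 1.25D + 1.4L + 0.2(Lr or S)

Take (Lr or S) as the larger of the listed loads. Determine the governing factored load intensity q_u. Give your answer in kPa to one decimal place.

10.0 kPa

(S or Lr) → S = 4.6 kPa; (Lr or S) → S = 4.6 kPa.
1. 1.2(0.9) + 0.6(3.8) + 0.6(3.4) + 0.6(4.6) + 0.5(3.7) = 10.0
2. 1.35(0.9) + 1.4(3.7) + 0.7(4.6) = 1.2 + 5.2 + 3.2 = 9.6
3. 1.25(0.9) + 1.5(3.4) + 0.75(3.7) = 1.1 + 5.1 + 2.8 = 9.0
4. 1.25(0.9) + 1.4(3.8) + 0.2(4.6) = 7.4
Combination 1 governs: q_u = 10.0 kPa.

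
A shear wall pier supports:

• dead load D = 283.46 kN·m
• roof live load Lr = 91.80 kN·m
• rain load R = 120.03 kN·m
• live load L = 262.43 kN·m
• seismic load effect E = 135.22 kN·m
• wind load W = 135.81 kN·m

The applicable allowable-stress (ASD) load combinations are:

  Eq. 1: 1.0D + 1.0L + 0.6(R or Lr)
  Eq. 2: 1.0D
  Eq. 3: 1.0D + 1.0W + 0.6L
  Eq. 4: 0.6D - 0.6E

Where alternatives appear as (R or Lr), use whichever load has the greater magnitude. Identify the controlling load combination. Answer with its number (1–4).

Combination 1

(R or Lr) → R = 120.03 kN·m.
Eq. 1: 1.0(283.46) + 1.0(262.43) + 0.6(120.03) = 283.46 + 262.43 + 72.02 = 617.91
Eq. 2: 1.0(283.46) = 283.46
Eq. 3: 1.0(283.46) + 1.0(135.81) + 0.6(262.43) = 283.46 + 135.81 + 157.46 = 576.73
Eq. 4: 0.6(283.46) - 0.6(135.22) = 88.94
The largest value is 617.91 kN·m from combination 1.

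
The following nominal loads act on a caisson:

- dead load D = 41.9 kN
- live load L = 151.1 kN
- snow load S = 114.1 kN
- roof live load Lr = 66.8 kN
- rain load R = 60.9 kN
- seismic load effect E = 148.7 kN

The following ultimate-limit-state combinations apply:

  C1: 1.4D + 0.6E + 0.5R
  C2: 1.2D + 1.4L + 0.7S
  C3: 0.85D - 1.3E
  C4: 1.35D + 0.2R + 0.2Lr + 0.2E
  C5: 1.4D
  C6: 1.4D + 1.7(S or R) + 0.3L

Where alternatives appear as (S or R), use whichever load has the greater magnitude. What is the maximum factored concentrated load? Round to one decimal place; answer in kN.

(S or R) → S = 114.1 kN.
C1: 1.4(41.9) + 0.6(148.7) + 0.5(60.9) = 178.3
C2: 1.2(41.9) + 1.4(151.1) + 0.7(114.1) = 50.3 + 211.5 + 79.9 = 341.7
C3: 0.85(41.9) - 1.3(148.7) = 35.6 - 193.3 = -157.7
C4: 1.35(41.9) + 0.2(60.9) + 0.2(66.8) + 0.2(148.7) = 111.8
C5: 1.4(41.9) = 58.7
C6: 1.4(41.9) + 1.7(114.1) + 0.3(151.1) = 58.7 + 194.0 + 45.3 = 298.0
Maximum is from combination 2.

341.7 kN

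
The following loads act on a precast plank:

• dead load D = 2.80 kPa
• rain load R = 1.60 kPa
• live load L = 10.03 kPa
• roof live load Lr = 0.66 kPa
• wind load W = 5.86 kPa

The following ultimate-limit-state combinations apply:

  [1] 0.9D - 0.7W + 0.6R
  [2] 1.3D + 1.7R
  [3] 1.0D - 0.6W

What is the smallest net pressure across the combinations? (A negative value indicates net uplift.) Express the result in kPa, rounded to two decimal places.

[1] 0.9(2.80) - 0.7(5.86) + 0.6(1.60) = 2.52 - 4.10 + 0.96 = -0.62
[2] 1.3(2.80) + 1.7(1.60) = 3.64 + 2.72 = 6.36
[3] 1.0(2.80) - 0.6(5.86) = 2.80 - 3.52 = -0.72
Combination 3 gives the minimum: -0.72 kPa.

-0.72 kPa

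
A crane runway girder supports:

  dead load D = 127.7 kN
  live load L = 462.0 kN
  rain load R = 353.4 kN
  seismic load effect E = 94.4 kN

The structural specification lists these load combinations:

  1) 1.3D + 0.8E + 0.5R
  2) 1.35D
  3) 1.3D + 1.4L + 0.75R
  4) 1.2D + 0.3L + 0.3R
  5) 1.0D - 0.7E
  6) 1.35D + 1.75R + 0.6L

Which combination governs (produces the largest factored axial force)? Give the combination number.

Combination 3

1) 1.3(127.7) + 0.8(94.4) + 0.5(353.4) = 166.0 + 75.5 + 176.7 = 418.2
2) 1.35(127.7) = 172.4
3) 1.3(127.7) + 1.4(462.0) + 0.75(353.4) = 166.0 + 646.8 + 265.1 = 1077.9
4) 1.2(127.7) + 0.3(462.0) + 0.3(353.4) = 397.9
5) 1.0(127.7) - 0.7(94.4) = 127.7 - 66.1 = 61.6
6) 1.35(127.7) + 1.75(353.4) + 0.6(462.0) = 1068.0
The largest value is 1077.9 kN from combination 3.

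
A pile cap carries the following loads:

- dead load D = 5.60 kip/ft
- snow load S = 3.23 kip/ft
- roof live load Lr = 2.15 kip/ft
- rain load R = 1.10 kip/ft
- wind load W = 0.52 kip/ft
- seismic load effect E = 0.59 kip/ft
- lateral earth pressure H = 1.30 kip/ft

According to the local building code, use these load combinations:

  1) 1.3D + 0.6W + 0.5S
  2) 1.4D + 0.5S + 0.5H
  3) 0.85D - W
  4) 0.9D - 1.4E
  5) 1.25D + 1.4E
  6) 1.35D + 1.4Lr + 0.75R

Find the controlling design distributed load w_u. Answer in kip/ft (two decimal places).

11.40 kip/ft

1) 1.3(5.60) + 0.6(0.52) + 0.5(3.23) = 9.21
2) 1.4(5.60) + 0.5(3.23) + 0.5(1.30) = 10.11
3) 0.85(5.60) - 1.0(0.52) = 4.24
4) 0.9(5.60) - 1.4(0.59) = 4.21
5) 1.25(5.60) + 1.4(0.59) = 7.83
6) 1.35(5.60) + 1.4(2.15) + 0.75(1.10) = 11.40
The controlling combination is 6, giving 11.40 kip/ft.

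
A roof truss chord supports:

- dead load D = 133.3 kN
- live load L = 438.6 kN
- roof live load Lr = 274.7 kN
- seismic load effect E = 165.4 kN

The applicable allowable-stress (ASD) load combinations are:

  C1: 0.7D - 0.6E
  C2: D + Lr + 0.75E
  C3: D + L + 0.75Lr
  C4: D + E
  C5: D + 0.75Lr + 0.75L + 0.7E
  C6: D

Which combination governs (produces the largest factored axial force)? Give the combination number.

C1: 0.7(133.3) - 0.6(165.4) = 93.31 - 99.24 = -5.93
C2: 1.0(133.3) + 1.0(274.7) + 0.75(165.4) = 133.30 + 274.70 + 124.05 = 532.05
C3: 1.0(133.3) + 1.0(438.6) + 0.75(274.7) = 133.30 + 438.60 + 206.03 = 777.93
C4: 1.0(133.3) + 1.0(165.4) = 133.30 + 165.40 = 298.70
C5: 1.0(133.3) + 0.75(274.7) + 0.75(438.6) + 0.7(165.4) = 133.30 + 206.03 + 328.95 + 115.78 = 784.06
C6: 1.0(133.3) = 133.30
The largest value is 784.06 kN from combination 5.

Combination 5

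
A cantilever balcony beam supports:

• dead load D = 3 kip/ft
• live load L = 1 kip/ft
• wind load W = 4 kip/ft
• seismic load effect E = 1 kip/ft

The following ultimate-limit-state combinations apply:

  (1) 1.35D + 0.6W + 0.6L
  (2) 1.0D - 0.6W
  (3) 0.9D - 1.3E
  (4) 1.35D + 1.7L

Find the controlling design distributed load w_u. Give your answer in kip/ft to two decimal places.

(1) 1.35(3) + 0.6(4) + 0.6(1) = 4.05 + 2.40 + 0.60 = 7.05
(2) 1.0(3) - 0.6(4) = 3.00 - 2.40 = 0.60
(3) 0.9(3) - 1.3(1) = 2.70 - 1.30 = 1.40
(4) 1.35(3) + 1.7(1) = 4.05 + 1.70 = 5.75
Combination 1 governs: w_u = 7.05 kip/ft.

7.05 kip/ft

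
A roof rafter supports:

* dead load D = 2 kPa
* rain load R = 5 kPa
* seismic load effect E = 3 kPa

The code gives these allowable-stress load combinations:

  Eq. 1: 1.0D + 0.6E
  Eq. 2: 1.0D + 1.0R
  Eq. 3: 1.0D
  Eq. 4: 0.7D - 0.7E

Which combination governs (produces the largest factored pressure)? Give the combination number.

Combination 2

Eq. 1: 1.0(2) + 0.6(3) = 2.00 + 1.80 = 3.80
Eq. 2: 1.0(2) + 1.0(5) = 2.00 + 5.00 = 7.00
Eq. 3: 1.0(2) = 2.00
Eq. 4: 0.7(2) - 0.7(3) = 1.40 - 2.10 = -0.70
The largest value is 7.00 kPa from combination 2.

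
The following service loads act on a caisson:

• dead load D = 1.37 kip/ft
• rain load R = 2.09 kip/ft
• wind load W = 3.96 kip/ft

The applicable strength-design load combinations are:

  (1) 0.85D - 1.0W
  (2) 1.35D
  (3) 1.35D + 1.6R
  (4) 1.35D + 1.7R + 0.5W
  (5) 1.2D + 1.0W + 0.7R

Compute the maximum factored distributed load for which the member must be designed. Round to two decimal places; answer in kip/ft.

7.38 kip/ft

(1) 0.85(1.37) - 1.0(3.96) = -2.80
(2) 1.35(1.37) = 1.85
(3) 1.35(1.37) + 1.6(2.09) = 5.19
(4) 1.35(1.37) + 1.7(2.09) + 0.5(3.96) = 7.38
(5) 1.2(1.37) + 1.0(3.96) + 0.7(2.09) = 7.07
Maximum is from combination 4.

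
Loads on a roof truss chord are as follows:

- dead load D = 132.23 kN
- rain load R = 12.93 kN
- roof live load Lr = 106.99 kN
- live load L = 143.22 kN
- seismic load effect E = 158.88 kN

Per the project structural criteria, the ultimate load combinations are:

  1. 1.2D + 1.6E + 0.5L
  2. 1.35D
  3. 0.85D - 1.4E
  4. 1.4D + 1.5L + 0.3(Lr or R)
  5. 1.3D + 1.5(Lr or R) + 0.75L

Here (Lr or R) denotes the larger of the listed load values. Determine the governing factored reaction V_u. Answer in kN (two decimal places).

484.49 kN

(Lr or R) → Lr = 106.99 kN.
1. 1.2(132.23) + 1.6(158.88) + 0.5(143.22) = 484.49
2. 1.35(132.23) = 178.51
3. 0.85(132.23) - 1.4(158.88) = -110.04
4. 1.4(132.23) + 1.5(143.22) + 0.3(106.99) = 185.12 + 214.83 + 32.10 = 432.05
5. 1.3(132.23) + 1.5(106.99) + 0.75(143.22) = 439.80
The controlling combination is 1, giving 484.49 kN.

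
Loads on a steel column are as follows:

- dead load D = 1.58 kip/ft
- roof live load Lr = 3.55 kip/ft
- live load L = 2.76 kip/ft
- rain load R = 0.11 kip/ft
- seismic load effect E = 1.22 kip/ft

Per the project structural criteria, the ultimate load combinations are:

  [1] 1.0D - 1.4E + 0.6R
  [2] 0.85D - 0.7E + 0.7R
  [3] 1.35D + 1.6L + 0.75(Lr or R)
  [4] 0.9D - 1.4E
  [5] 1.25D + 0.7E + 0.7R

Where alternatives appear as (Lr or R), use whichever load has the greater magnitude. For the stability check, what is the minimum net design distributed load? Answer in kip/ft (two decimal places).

(Lr or R) → Lr = 3.55 kip/ft.
[1] 1.0(1.58) - 1.4(1.22) + 0.6(0.11) = 1.58 - 1.71 + 0.07 = -0.06
[2] 0.85(1.58) - 0.7(1.22) + 0.7(0.11) = 1.34 - 0.85 + 0.08 = 0.57
[3] 1.35(1.58) + 1.6(2.76) + 0.75(3.55) = 2.13 + 4.42 + 2.66 = 9.21
[4] 0.9(1.58) - 1.4(1.22) = 1.42 - 1.71 = -0.29
[5] 1.25(1.58) + 0.7(1.22) + 0.7(0.11) = 1.98 + 0.85 + 0.08 = 2.91
Combination 4 gives the minimum: -0.29 kip/ft.

-0.29 kip/ft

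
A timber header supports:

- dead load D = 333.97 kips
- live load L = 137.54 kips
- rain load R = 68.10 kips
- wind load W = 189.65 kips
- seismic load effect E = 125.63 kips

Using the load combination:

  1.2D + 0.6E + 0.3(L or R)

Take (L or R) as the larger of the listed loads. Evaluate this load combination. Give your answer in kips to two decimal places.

(L or R) → L = 137.54 kips.
1.2(333.97) + 0.6(125.63) + 0.3(137.54) = 400.76 + 75.38 + 41.26 = 517.40
P_u = 517.40 kips.

517.40 kips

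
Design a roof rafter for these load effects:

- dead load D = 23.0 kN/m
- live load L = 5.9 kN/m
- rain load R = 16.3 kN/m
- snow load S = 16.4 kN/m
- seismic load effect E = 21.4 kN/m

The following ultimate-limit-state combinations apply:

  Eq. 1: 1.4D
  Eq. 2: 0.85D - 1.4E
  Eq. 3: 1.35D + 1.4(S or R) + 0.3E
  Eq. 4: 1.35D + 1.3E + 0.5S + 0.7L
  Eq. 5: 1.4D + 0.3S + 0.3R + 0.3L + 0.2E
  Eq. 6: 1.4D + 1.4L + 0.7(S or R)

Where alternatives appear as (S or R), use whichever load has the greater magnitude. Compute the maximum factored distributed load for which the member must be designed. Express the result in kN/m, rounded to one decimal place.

71.2 kN/m

(S or R) → S = 16.4 kN/m.
Eq. 1: 1.4(23.0) = 32.2
Eq. 2: 0.85(23.0) - 1.4(21.4) = 19.6 - 30.0 = -10.4
Eq. 3: 1.35(23.0) + 1.4(16.4) + 0.3(21.4) = 60.4
Eq. 4: 1.35(23.0) + 1.3(21.4) + 0.5(16.4) + 0.7(5.9) = 31.1 + 27.8 + 8.2 + 4.1 = 71.2
Eq. 5: 1.4(23.0) + 0.3(16.4) + 0.3(16.3) + 0.3(5.9) + 0.2(21.4) = 32.2 + 4.9 + 4.9 + 1.8 + 4.3 = 48.1
Eq. 6: 1.4(23.0) + 1.4(5.9) + 0.7(16.4) = 51.9
Combination 4 governs: w_u = 71.2 kN/m.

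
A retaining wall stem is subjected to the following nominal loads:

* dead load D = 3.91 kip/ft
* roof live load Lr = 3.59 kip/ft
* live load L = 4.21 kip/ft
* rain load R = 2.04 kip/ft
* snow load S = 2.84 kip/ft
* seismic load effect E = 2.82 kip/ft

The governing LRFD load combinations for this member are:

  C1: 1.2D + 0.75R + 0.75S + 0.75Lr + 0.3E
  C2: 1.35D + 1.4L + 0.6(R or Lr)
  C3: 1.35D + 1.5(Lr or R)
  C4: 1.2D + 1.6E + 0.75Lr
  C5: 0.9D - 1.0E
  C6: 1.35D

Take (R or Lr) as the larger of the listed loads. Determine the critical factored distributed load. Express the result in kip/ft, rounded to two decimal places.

(R or Lr) → Lr = 3.59 kip/ft; (Lr or R) → Lr = 3.59 kip/ft.
C1: 1.2(3.91) + 0.75(2.04) + 0.75(2.84) + 0.75(3.59) + 0.3(2.82) = 4.69 + 1.53 + 2.13 + 2.69 + 0.85 = 11.89
C2: 1.35(3.91) + 1.4(4.21) + 0.6(3.59) = 13.33
C3: 1.35(3.91) + 1.5(3.59) = 10.66
C4: 1.2(3.91) + 1.6(2.82) + 0.75(3.59) = 11.90
C5: 0.9(3.91) - 1.0(2.82) = 3.52 - 2.82 = 0.70
C6: 1.35(3.91) = 5.28
Maximum is from combination 2.

13.33 kip/ft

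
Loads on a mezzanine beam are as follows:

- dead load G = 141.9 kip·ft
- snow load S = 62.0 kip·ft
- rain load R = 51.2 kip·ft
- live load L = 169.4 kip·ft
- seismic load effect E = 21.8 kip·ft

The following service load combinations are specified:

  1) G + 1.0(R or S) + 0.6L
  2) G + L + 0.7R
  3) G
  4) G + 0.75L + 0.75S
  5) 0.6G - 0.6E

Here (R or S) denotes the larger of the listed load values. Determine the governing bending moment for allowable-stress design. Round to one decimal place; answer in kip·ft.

(R or S) → S = 62.0 kip·ft.
1) 1.0(141.9) + 1.0(62.0) + 0.6(169.4) = 141.9 + 62.0 + 101.6 = 305.5
2) 1.0(141.9) + 1.0(169.4) + 0.7(51.2) = 141.9 + 169.4 + 35.8 = 347.1
3) 1.0(141.9) = 141.9
4) 1.0(141.9) + 0.75(169.4) + 0.75(62.0) = 141.9 + 127.1 + 46.5 = 315.5
5) 0.6(141.9) - 0.6(21.8) = 72.1
The controlling combination is 2, giving 347.1 kip·ft.

347.1 kip·ft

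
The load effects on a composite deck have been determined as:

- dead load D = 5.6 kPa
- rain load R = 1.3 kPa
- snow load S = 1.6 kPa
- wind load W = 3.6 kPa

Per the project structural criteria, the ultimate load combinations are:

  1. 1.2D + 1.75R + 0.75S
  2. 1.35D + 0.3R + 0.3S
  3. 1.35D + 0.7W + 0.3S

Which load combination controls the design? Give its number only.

Combination 3

1. 1.2(5.6) + 1.75(1.3) + 0.75(1.6) = 6.7 + 2.3 + 1.2 = 10.2
2. 1.35(5.6) + 0.3(1.3) + 0.3(1.6) = 8.4
3. 1.35(5.6) + 0.7(3.6) + 0.3(1.6) = 7.6 + 2.5 + 0.5 = 10.6
The largest value is 10.6 kPa from combination 3.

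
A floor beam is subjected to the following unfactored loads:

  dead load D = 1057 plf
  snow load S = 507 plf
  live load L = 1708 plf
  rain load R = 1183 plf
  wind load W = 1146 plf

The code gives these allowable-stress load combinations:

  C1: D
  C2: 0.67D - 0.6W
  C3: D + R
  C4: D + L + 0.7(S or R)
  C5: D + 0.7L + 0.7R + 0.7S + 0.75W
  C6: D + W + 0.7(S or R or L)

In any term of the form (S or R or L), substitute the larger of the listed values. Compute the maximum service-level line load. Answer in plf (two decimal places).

4295.10 plf

(S or R) → R = 1183 plf; (S or R or L) → L = 1708 plf.
C1: 1.0(1057) = 1057.00
C2: 0.67(1057) - 0.6(1146) = 708.19 - 687.60 = 20.59
C3: 1.0(1057) + 1.0(1183) = 1057.00 + 1183.00 = 2240.00
C4: 1.0(1057) + 1.0(1708) + 0.7(1183) = 1057.00 + 1708.00 + 828.10 = 3593.10
C5: 1.0(1057) + 0.7(1708) + 0.7(1183) + 0.7(507) + 0.75(1146) = 1057.00 + 1195.60 + 828.10 + 354.90 + 859.50 = 4295.10
C6: 1.0(1057) + 1.0(1146) + 0.7(1708) = 1057.00 + 1146.00 + 1195.60 = 3398.60
The controlling combination is 5, giving 4295.10 plf.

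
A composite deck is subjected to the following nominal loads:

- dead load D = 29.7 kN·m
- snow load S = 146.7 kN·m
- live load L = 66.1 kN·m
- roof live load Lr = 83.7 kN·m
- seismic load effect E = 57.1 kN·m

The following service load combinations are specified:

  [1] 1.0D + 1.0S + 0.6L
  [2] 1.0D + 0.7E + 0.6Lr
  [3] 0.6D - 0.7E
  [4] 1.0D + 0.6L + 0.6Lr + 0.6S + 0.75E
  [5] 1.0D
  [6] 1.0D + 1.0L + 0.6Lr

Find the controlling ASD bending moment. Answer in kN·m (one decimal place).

250.4 kN·m

[1] 1.0(29.7) + 1.0(146.7) + 0.6(66.1) = 29.7 + 146.7 + 39.7 = 216.1
[2] 1.0(29.7) + 0.7(57.1) + 0.6(83.7) = 29.7 + 40.0 + 50.2 = 119.9
[3] 0.6(29.7) - 0.7(57.1) = 17.8 - 40.0 = -22.2
[4] 1.0(29.7) + 0.6(66.1) + 0.6(83.7) + 0.6(146.7) + 0.75(57.1) = 29.7 + 39.7 + 50.2 + 88.0 + 42.8 = 250.4
[5] 1.0(29.7) = 29.7
[6] 1.0(29.7) + 1.0(66.1) + 0.6(83.7) = 29.7 + 66.1 + 50.2 = 146.0
The controlling combination is 4, giving 250.4 kN·m.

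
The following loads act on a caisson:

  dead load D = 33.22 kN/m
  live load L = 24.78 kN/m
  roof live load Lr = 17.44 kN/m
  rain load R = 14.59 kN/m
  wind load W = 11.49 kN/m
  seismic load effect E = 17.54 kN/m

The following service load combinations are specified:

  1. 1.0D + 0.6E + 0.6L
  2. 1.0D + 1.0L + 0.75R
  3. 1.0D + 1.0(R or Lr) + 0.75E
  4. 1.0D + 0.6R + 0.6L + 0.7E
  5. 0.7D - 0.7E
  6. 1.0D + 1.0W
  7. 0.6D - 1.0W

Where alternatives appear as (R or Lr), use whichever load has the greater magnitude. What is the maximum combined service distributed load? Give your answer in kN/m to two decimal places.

69.12 kN/m

(R or Lr) → Lr = 17.44 kN/m.
1. 1.0(33.22) + 0.6(17.54) + 0.6(24.78) = 33.22 + 10.52 + 14.87 = 58.61
2. 1.0(33.22) + 1.0(24.78) + 0.75(14.59) = 33.22 + 24.78 + 10.94 = 68.94
3. 1.0(33.22) + 1.0(17.44) + 0.75(17.54) = 33.22 + 17.44 + 13.16 = 63.82
4. 1.0(33.22) + 0.6(14.59) + 0.6(24.78) + 0.7(17.54) = 33.22 + 8.75 + 14.87 + 12.28 = 69.12
5. 0.7(33.22) - 0.7(17.54) = 10.98
6. 1.0(33.22) + 1.0(11.49) = 33.22 + 11.49 = 44.71
7. 0.6(33.22) - 1.0(11.49) = 19.93 - 11.49 = 8.44
Maximum is from combination 4.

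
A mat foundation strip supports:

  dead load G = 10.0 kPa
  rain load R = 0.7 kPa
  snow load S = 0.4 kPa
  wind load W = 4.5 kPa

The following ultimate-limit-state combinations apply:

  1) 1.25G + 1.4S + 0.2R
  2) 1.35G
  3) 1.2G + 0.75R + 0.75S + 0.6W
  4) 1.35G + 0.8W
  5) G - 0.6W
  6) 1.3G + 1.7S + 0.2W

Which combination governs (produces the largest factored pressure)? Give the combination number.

1) 1.25(10.0) + 1.4(0.4) + 0.2(0.7) = 12.50 + 0.56 + 0.14 = 13.20
2) 1.35(10.0) = 13.50
3) 1.2(10.0) + 0.75(0.7) + 0.75(0.4) + 0.6(4.5) = 12.00 + 0.53 + 0.30 + 2.70 = 15.53
4) 1.35(10.0) + 0.8(4.5) = 13.50 + 3.60 = 17.10
5) 1.0(10.0) - 0.6(4.5) = 10.00 - 2.70 = 7.30
6) 1.3(10.0) + 1.7(0.4) + 0.2(4.5) = 13.00 + 0.68 + 0.90 = 14.58
The largest value is 17.10 kPa from combination 4.

Combination 4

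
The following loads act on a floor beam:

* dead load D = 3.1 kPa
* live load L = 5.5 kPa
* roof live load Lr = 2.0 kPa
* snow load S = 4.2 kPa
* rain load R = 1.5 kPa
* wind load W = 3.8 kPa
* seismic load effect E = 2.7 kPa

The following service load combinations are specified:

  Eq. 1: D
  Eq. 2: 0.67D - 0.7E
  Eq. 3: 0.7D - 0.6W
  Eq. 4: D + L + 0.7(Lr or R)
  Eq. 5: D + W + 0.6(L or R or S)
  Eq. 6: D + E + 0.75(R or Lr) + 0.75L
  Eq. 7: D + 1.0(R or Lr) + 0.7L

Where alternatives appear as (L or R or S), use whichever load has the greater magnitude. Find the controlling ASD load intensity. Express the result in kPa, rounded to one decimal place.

(Lr or R) → Lr = 2.0 kPa; (L or R or S) → L = 5.5 kPa; (R or Lr) → Lr = 2.0 kPa.
Eq. 1: 1.0(3.1) = 3.1
Eq. 2: 0.67(3.1) - 0.7(2.7) = 2.1 - 1.9 = 0.2
Eq. 3: 0.7(3.1) - 0.6(3.8) = 2.2 - 2.3 = -0.1
Eq. 4: 1.0(3.1) + 1.0(5.5) + 0.7(2.0) = 3.1 + 5.5 + 1.4 = 10.0
Eq. 5: 1.0(3.1) + 1.0(3.8) + 0.6(5.5) = 3.1 + 3.8 + 3.3 = 10.2
Eq. 6: 1.0(3.1) + 1.0(2.7) + 0.75(2.0) + 0.75(5.5) = 3.1 + 2.7 + 1.5 + 4.1 = 11.4
Eq. 7: 1.0(3.1) + 1.0(2.0) + 0.7(5.5) = 3.1 + 2.0 + 3.9 = 9.0
Combination 6 governs: q = 11.4 kPa.

11.4 kPa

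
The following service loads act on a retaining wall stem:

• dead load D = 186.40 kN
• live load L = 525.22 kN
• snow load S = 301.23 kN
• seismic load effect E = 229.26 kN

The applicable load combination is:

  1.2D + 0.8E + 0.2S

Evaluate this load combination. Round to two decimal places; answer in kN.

1.2(186.40) + 0.8(229.26) + 0.2(301.23) = 467.33
N_u = 467.33 kN.

467.33 kN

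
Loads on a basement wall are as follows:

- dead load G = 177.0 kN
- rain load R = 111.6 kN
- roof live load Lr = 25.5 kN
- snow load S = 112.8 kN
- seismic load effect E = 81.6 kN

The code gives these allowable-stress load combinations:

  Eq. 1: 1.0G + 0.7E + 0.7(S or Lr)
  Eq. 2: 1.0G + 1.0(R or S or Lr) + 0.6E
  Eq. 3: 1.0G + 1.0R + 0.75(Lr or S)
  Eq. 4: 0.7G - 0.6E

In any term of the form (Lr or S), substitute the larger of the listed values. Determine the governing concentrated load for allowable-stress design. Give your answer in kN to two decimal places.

(S or Lr) → S = 112.8 kN; (R or S or Lr) → S = 112.8 kN; (Lr or S) → S = 112.8 kN.
Eq. 1: 1.0(177.0) + 0.7(81.6) + 0.7(112.8) = 177.00 + 57.12 + 78.96 = 313.08
Eq. 2: 1.0(177.0) + 1.0(112.8) + 0.6(81.6) = 177.00 + 112.80 + 48.96 = 338.76
Eq. 3: 1.0(177.0) + 1.0(111.6) + 0.75(112.8) = 177.00 + 111.60 + 84.60 = 373.20
Eq. 4: 0.7(177.0) - 0.6(81.6) = 123.90 - 48.96 = 74.94
Maximum is from combination 3.

373.20 kN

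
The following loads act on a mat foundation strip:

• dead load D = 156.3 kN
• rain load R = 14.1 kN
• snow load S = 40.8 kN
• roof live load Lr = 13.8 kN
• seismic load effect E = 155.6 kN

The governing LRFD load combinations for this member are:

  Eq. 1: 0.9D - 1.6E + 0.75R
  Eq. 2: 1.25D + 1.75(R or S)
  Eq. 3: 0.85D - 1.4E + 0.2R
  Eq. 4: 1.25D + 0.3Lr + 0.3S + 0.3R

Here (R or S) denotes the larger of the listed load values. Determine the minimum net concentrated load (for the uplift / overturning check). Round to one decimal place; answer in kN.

-97.7 kN

(R or S) → S = 40.8 kN.
Eq. 1: 0.9(156.3) - 1.6(155.6) + 0.75(14.1) = -97.7
Eq. 2: 1.25(156.3) + 1.75(40.8) = 266.8
Eq. 3: 0.85(156.3) - 1.4(155.6) + 0.2(14.1) = -82.2
Eq. 4: 1.25(156.3) + 0.3(13.8) + 0.3(40.8) + 0.3(14.1) = 216.0
Combination 1 gives the minimum: -97.7 kN.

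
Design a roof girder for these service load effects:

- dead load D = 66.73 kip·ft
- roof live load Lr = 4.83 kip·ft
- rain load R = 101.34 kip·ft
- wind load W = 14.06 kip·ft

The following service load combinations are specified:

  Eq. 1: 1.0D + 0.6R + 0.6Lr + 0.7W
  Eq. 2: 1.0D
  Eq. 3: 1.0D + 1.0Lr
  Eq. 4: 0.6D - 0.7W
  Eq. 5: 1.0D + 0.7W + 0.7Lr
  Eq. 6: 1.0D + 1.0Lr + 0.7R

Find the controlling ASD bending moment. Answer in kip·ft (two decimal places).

Eq. 1: 1.0(66.73) + 0.6(101.34) + 0.6(4.83) + 0.7(14.06) = 66.73 + 60.80 + 2.90 + 9.84 = 140.27
Eq. 2: 1.0(66.73) = 66.73
Eq. 3: 1.0(66.73) + 1.0(4.83) = 66.73 + 4.83 = 71.56
Eq. 4: 0.6(66.73) - 0.7(14.06) = 40.04 - 9.84 = 30.20
Eq. 5: 1.0(66.73) + 0.7(14.06) + 0.7(4.83) = 66.73 + 9.84 + 3.38 = 79.95
Eq. 6: 1.0(66.73) + 1.0(4.83) + 0.7(101.34) = 66.73 + 4.83 + 70.94 = 142.50
Combination 6 governs: M = 142.50 kip·ft.

142.50 kip·ft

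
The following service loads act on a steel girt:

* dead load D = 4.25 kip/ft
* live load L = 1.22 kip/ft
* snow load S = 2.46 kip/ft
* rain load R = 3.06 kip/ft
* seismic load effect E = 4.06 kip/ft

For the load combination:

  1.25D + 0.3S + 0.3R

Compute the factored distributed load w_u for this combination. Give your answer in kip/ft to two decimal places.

1.25(4.25) + 0.3(2.46) + 0.3(3.06) = 5.31 + 0.74 + 0.92 = 6.97
w_u = 6.97 kip/ft.

6.97 kip/ft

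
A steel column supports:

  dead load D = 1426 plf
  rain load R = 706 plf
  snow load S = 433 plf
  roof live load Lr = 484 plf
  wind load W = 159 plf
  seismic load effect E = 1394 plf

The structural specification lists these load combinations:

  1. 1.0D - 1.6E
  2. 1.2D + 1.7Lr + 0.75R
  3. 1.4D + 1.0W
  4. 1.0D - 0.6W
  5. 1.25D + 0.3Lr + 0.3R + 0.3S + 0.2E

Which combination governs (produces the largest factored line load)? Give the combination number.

1. 1.0(1426) - 1.6(1394) = -804.4
2. 1.2(1426) + 1.7(484) + 0.75(706) = 3063.5
3. 1.4(1426) + 1.0(159) = 2155.4
4. 1.0(1426) - 0.6(159) = 1330.6
5. 1.25(1426) + 0.3(484) + 0.3(706) + 0.3(433) + 0.2(1394) = 2548.2
The largest value is 3063.5 plf from combination 2.

Combination 2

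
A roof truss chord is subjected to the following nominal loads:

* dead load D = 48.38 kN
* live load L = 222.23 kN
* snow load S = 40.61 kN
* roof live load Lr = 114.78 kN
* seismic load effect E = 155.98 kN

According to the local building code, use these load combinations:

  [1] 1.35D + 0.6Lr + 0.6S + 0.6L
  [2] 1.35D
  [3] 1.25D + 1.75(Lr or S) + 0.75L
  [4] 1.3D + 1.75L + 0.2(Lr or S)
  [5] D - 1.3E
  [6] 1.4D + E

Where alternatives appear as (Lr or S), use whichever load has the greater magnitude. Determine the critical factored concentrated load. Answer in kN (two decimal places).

474.75 kN

(Lr or S) → Lr = 114.78 kN.
[1] 1.35(48.38) + 0.6(114.78) + 0.6(40.61) + 0.6(222.23) = 65.31 + 68.87 + 24.37 + 133.34 = 291.89
[2] 1.35(48.38) = 65.31
[3] 1.25(48.38) + 1.75(114.78) + 0.75(222.23) = 428.01
[4] 1.3(48.38) + 1.75(222.23) + 0.2(114.78) = 62.89 + 388.90 + 22.96 = 474.75
[5] 1.0(48.38) - 1.3(155.98) = 48.38 - 202.77 = -154.39
[6] 1.4(48.38) + 1.0(155.98) = 67.73 + 155.98 = 223.71
The controlling combination is 4, giving 474.75 kN.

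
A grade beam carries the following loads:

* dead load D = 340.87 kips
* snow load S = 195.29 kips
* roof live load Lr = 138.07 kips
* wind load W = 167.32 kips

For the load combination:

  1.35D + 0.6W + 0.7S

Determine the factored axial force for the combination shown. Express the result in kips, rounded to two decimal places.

1.35(340.87) + 0.6(167.32) + 0.7(195.29) = 697.27
P_u = 697.27 kips.

697.27 kips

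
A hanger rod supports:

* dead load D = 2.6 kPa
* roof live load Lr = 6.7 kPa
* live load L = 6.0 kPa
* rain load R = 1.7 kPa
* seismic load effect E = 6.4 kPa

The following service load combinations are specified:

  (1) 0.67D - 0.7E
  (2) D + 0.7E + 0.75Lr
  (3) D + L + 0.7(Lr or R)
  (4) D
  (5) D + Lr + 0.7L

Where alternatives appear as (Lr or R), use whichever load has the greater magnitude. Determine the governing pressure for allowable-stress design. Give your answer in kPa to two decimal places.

(Lr or R) → Lr = 6.7 kPa.
(1) 0.67(2.6) - 0.7(6.4) = 1.74 - 4.48 = -2.74
(2) 1.0(2.6) + 0.7(6.4) + 0.75(6.7) = 2.60 + 4.48 + 5.03 = 12.11
(3) 1.0(2.6) + 1.0(6.0) + 0.7(6.7) = 2.60 + 6.00 + 4.69 = 13.29
(4) 1.0(2.6) = 2.60
(5) 1.0(2.6) + 1.0(6.7) + 0.7(6.0) = 2.60 + 6.70 + 4.20 = 13.50
Combination 5 governs: p = 13.50 kPa.

13.50 kPa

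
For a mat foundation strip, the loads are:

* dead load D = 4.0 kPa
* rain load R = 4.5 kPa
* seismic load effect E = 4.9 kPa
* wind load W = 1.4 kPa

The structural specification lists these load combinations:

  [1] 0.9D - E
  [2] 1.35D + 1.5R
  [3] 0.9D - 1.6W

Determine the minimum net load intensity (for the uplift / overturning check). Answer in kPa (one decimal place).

-1.3 kPa

[1] 0.9(4.0) - 1.0(4.9) = 3.6 - 4.9 = -1.3
[2] 1.35(4.0) + 1.5(4.5) = 5.4 + 6.8 = 12.2
[3] 0.9(4.0) - 1.6(1.4) = 3.6 - 2.2 = 1.4
Combination 1 gives the minimum: -1.3 kPa.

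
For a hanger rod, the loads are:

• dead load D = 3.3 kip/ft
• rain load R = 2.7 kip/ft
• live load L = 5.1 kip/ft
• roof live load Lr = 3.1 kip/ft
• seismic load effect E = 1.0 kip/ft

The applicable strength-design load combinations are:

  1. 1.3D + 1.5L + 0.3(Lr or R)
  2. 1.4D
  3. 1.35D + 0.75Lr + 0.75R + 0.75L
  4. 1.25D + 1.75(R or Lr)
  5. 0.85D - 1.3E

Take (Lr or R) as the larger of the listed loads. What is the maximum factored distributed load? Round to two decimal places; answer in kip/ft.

12.87 kip/ft

(Lr or R) → Lr = 3.1 kip/ft; (R or Lr) → Lr = 3.1 kip/ft.
1. 1.3(3.3) + 1.5(5.1) + 0.3(3.1) = 12.87
2. 1.4(3.3) = 4.62
3. 1.35(3.3) + 0.75(3.1) + 0.75(2.7) + 0.75(5.1) = 12.63
4. 1.25(3.3) + 1.75(3.1) = 9.55
5. 0.85(3.3) - 1.3(1.0) = 1.51
Maximum is from combination 1.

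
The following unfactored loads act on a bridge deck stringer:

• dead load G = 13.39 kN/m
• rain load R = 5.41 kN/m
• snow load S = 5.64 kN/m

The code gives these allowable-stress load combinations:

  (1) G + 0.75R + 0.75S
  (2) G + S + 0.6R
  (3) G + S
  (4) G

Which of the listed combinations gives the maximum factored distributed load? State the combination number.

Combination 2

(1) 1.0(13.39) + 0.75(5.41) + 0.75(5.64) = 21.68
(2) 1.0(13.39) + 1.0(5.64) + 0.6(5.41) = 22.28
(3) 1.0(13.39) + 1.0(5.64) = 19.03
(4) 1.0(13.39) = 13.39
The largest value is 22.28 kN/m from combination 2.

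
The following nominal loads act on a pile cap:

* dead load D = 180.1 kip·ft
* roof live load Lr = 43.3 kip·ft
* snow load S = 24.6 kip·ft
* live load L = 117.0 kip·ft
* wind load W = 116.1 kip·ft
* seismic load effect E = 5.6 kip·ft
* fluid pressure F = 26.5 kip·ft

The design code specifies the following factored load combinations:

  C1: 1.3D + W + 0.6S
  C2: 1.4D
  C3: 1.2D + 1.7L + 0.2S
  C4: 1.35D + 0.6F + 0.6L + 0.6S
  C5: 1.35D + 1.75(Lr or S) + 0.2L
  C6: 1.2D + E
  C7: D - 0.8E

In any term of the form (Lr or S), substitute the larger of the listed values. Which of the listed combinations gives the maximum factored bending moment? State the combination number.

(Lr or S) → Lr = 43.3 kip·ft.
C1: 1.3(180.1) + 1.0(116.1) + 0.6(24.6) = 234.1 + 116.1 + 14.8 = 365.0
C2: 1.4(180.1) = 252.1
C3: 1.2(180.1) + 1.7(117.0) + 0.2(24.6) = 216.1 + 198.9 + 4.9 = 419.9
C4: 1.35(180.1) + 0.6(26.5) + 0.6(117.0) + 0.6(24.6) = 243.1 + 15.9 + 70.2 + 14.8 = 344.0
C5: 1.35(180.1) + 1.75(43.3) + 0.2(117.0) = 243.1 + 75.8 + 23.4 = 342.3
C6: 1.2(180.1) + 1.0(5.6) = 216.1 + 5.6 = 221.7
C7: 1.0(180.1) - 0.8(5.6) = 180.1 - 4.5 = 175.6
The largest value is 419.9 kip·ft from combination 3.

Combination 3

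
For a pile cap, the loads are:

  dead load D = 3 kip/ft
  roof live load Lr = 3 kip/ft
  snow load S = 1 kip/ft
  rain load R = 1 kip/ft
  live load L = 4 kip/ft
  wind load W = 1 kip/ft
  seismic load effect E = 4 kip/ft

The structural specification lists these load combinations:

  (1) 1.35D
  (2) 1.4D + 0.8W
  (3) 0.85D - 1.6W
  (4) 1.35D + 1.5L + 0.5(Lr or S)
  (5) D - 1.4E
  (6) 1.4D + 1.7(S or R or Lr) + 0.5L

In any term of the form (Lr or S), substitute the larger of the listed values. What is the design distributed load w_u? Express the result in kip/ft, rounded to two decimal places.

11.55 kip/ft

(Lr or S) → Lr = 3 kip/ft; (S or R or Lr) → Lr = 3 kip/ft.
(1) 1.35(3) = 4.05
(2) 1.4(3) + 0.8(1) = 4.20 + 0.80 = 5.00
(3) 0.85(3) - 1.6(1) = 2.55 - 1.60 = 0.95
(4) 1.35(3) + 1.5(4) + 0.5(3) = 4.05 + 6.00 + 1.50 = 11.55
(5) 1.0(3) - 1.4(4) = 3.00 - 5.60 = -2.60
(6) 1.4(3) + 1.7(3) + 0.5(4) = 4.20 + 5.10 + 2.00 = 11.30
The controlling combination is 4, giving 11.55 kip/ft.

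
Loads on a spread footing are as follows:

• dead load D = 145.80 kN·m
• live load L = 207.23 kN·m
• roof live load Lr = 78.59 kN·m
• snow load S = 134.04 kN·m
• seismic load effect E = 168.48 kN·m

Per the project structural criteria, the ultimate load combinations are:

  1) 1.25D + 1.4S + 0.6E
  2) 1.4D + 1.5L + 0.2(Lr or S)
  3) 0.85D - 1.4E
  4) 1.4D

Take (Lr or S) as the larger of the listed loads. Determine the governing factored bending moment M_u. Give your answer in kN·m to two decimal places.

(Lr or S) → S = 134.04 kN·m.
1) 1.25(145.80) + 1.4(134.04) + 0.6(168.48) = 470.99
2) 1.4(145.80) + 1.5(207.23) + 0.2(134.04) = 541.77
3) 0.85(145.80) - 1.4(168.48) = -111.94
4) 1.4(145.80) = 204.12
The controlling combination is 2, giving 541.77 kN·m.

541.77 kN·m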